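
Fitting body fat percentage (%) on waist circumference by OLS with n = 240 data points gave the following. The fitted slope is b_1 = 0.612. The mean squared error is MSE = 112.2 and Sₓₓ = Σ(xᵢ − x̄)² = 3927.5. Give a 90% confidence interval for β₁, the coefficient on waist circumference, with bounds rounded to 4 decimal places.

(0.3329, 0.8911)

SE(b_1) = √(MSE/Sₓₓ) = √(112.2/3927.5) = 0.16902.
df = n − 2 = 238.
t* = t_{0.05, 238} = 1.651281.
Margin = t* × SE = 1.651281 × 0.16902 = 0.279100.
CI: 0.612 ± 0.279100 → (0.3329, 0.8911).
With 90% confidence, each one-unit increase in waist circumference is associated with a change of between 0.3329 and 0.8911 % in body fat percentage.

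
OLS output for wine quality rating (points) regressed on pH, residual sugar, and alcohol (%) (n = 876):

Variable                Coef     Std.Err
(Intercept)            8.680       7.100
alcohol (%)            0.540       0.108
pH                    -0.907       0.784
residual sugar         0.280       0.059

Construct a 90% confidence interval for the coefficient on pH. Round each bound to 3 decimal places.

(-2.198, 0.384)

Read off: b = -0.907, SE = 0.784 for pH.
df = n − k − 1 = 876 − 3 − 1 = 872.
t* = t_{0.05, 872} = 1.646603.
Margin = t* × SE = 1.646603 × 0.784 = 1.29094.
CI: -0.907 ± 1.29094 → (-2.198, 0.384).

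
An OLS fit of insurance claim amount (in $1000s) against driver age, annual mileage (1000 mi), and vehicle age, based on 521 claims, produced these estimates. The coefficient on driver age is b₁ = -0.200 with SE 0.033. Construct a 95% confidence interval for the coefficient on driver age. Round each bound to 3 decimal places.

(-0.265, -0.135)

df = n − k − 1 = 521 − 3 − 1 = 517.
t* = t_{0.025, 517} = 1.964563.
Margin = t* × SE = 1.964563 × 0.033 = 0.06483.
CI: -0.200 ± 0.06483 → (-0.265, -0.135).
With 95% confidence, each one-unit increase in driver age is associated with a change of between -0.265 and -0.135 $1000s in insurance claim amount, holding the other predictors fixed.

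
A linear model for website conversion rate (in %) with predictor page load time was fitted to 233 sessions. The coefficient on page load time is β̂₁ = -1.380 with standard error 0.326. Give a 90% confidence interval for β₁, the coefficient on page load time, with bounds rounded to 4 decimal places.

df = n − 2 = 233 − 2 = 231.
t* = t_{0.05, 231} = 1.651477.
Margin = t* × SE = 1.651477 × 0.326 = 0.538381.
CI: -1.380 ± 0.538381 → (-1.9184, -0.8416).
With 90% confidence, each one-unit increase in page load time is associated with a change of between -1.9184 and -0.8416 % in website conversion rate.

(-1.9184, -0.8416)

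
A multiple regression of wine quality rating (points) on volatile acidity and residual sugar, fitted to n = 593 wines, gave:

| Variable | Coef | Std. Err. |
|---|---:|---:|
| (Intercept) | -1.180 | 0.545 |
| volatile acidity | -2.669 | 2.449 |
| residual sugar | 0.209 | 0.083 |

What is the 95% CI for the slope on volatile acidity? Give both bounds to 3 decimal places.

(-7.479, 2.141)

Read off: b = -2.669, SE = 2.449 for volatile acidity.
df = n − k − 1 = 593 − 2 − 1 = 590.
t* = t_{0.025, 590} = 1.963993.
Margin = t* × SE = 1.963993 × 2.449 = 4.80982.
CI: -2.669 ± 4.80982 → (-7.479, 2.141).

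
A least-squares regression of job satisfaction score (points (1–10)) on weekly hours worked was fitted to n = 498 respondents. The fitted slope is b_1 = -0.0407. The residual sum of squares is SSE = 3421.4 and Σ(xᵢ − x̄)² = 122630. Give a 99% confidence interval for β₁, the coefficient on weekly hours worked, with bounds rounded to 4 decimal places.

(-0.0601, -0.0213)

MSE = SSE/(n − 2) = 3421.4/496 = 6.89798.
SE(b_1) = √(MSE/Sₓₓ) = √(6.89798/122630) = 0.00750003.
df = n − 2 = 496.
t* = t_{0.005, 496} = 2.585778.
Margin = t* × SE = 2.585778 × 0.00750003 = 0.019393.
CI: -0.0407 ± 0.019393 → (-0.0601, -0.0213).
With 99% confidence, each one-unit increase in weekly hours worked is associated with a change of between -0.0601 and -0.0213 points (1–10) in job satisfaction score.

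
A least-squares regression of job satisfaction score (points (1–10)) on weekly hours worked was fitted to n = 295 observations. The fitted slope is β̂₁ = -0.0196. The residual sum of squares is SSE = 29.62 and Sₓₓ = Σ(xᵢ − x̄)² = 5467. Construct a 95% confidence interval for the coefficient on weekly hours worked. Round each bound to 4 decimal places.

(-0.0281, -0.0111)

MSE = SSE/(n − 2) = 29.62/293 = 0.101092.
SE(β̂₁) = √(MSE/Sₓₓ) = √(0.101092/5467) = 0.00430016.
df = n − 2 = 293.
t* = t_{0.025, 293} = 1.968093.
Margin = t* × SE = 1.968093 × 0.00430016 = 0.008463.
CI: -0.0196 ± 0.008463 → (-0.0281, -0.0111).
With 95% confidence, each one-unit increase in weekly hours worked is associated with a change of between -0.0281 and -0.0111 points (1–10) in job satisfaction score.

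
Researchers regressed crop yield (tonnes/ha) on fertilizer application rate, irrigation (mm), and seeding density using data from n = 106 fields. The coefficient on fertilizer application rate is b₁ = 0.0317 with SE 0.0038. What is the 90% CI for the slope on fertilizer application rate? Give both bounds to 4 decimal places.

(0.0254, 0.0380)

df = n − k − 1 = 106 − 3 − 1 = 102.
t* = t_{0.05, 102} = 1.65993.
Margin = t* × SE = 1.65993 × 0.0038 = 0.006308.
CI: 0.0317 ± 0.006308 → (0.0254, 0.0380).
With 90% confidence, each one-unit increase in fertilizer application rate is associated with a change of between 0.0254 and 0.0380 tonnes/ha in crop yield, holding the other predictors fixed.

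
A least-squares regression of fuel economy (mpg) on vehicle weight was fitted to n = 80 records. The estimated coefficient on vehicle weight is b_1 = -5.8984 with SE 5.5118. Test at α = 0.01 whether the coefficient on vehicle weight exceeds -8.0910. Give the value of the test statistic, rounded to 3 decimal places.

H₀: β₁ = -8.0910 vs H₁: β₁ > -8.0910.
t = (b_1 − β₁⁰)/SE = (-5.8984 − (-8.0910)) / 5.5118 = 0.398.
df = n − 2 = 80 − 2 = 78.
One-sided p ≈ 0.3459, which is ≥ 0.01, so fail to reject H₀.
The data do not give significant evidence that the true slope on vehicle weight exceeds -8.0910 mpg per unit.

t = 0.398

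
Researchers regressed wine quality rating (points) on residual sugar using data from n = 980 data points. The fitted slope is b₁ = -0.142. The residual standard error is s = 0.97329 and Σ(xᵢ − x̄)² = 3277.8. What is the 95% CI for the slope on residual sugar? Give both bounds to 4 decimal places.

SE(b₁) = s/√Sₓₓ = 0.97329/√3277.8 = 0.0170001.
df = n − 2 = 978.
t* = t_{0.025, 978} = 1.962393.
Margin = t* × SE = 1.962393 × 0.0170001 = 0.033361.
CI: -0.142 ± 0.033361 → (-0.1754, -0.1086).
With 95% confidence, each one-unit increase in residual sugar is associated with a change of between -0.1754 and -0.1086 points in wine quality rating.

(-0.1754, -0.1086)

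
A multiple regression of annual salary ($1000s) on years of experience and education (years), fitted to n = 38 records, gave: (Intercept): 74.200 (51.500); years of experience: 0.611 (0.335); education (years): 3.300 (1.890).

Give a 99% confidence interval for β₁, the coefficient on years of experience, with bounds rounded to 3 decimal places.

(-0.301, 1.523)

Read off: b = 0.611, SE = 0.335 for years of experience.
df = n − k − 1 = 38 − 2 − 1 = 35.
t* = t_{0.005, 35} = 2.723806.
Margin = t* × SE = 2.723806 × 0.335 = 0.91247.
CI: 0.611 ± 0.91247 → (-0.301, 1.523).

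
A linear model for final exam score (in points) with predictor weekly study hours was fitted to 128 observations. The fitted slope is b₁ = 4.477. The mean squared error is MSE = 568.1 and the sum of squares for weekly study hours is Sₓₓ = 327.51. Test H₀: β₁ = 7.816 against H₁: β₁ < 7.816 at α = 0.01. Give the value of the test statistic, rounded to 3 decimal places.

SE(b₁) = √(MSE/Sₓₓ) = √(568.1/327.51) = 1.31704.
t = (4.477 − 7.816) / 1.31704 = -2.535.
df = n − 2 = 126.
One-sided p ≈ 0.0062, which is < 0.01, so reject H₀.
There is evidence that the true slope on weekly study hours is below 7.816 points per unit.

t = -2.535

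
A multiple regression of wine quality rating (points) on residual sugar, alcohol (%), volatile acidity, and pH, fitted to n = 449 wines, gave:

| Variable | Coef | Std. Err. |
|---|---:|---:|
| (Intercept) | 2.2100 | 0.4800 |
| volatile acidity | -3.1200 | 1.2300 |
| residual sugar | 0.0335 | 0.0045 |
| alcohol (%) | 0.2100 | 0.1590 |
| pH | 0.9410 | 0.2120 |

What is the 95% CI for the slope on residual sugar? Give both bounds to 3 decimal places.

(0.025, 0.042)

Read off: b = 0.0335, SE = 0.0045 for residual sugar.
df = n − k − 1 = 449 − 4 − 1 = 444.
t* = t_{0.025, 444} = 1.965321.
Margin = t* × SE = 1.965321 × 0.0045 = 0.00884.
CI: 0.0335 ± 0.00884 → (0.025, 0.042).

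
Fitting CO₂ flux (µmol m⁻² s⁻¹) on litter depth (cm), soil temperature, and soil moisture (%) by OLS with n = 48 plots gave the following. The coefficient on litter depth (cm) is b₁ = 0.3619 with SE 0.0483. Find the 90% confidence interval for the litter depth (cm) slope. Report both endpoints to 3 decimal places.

df = n − k − 1 = 48 − 3 − 1 = 44.
t* = t_{0.05, 44} = 1.68023.
Margin = t* × SE = 1.68023 × 0.0483 = 0.08116.
CI: 0.3619 ± 0.08116 → (0.281, 0.443).
With 90% confidence, each one-unit increase in litter depth (cm) is associated with a change of between 0.281 and 0.443 µmol m⁻² s⁻¹ in CO₂ flux, holding the other predictors fixed.

(0.281, 0.443)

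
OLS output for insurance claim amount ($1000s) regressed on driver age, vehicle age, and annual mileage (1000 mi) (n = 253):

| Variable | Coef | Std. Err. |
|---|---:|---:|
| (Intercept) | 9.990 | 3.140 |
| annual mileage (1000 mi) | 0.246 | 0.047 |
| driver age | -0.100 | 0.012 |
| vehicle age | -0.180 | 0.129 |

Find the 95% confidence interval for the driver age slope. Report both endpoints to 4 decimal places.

Read off: b = -0.100, SE = 0.012 for driver age.
df = n − k − 1 = 253 − 3 − 1 = 249.
t* = t_{0.025, 249} = 1.969537.
Margin = t* × SE = 1.969537 × 0.012 = 0.023634.
CI: -0.100 ± 0.023634 → (-0.1236, -0.0764).

(-0.1236, -0.0764)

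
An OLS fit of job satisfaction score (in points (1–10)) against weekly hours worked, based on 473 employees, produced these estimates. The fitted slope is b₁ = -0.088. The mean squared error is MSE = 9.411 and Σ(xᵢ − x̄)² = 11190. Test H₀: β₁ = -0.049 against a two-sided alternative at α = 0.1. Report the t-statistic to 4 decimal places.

SE(b₁) = √(MSE/Sₓₓ) = √(9.411/11190) = 0.0290003.
t = (-0.088 − (-0.049)) / 0.0290003 = -1.3448.
df = n − 2 = 471.
Two-sided p ≈ 0.1793, which is ≥ 0.1, so fail to reject H₀.
The data are consistent with a true slope of -0.049 points (1–10) per unit of weekly hours worked.

t = -1.3448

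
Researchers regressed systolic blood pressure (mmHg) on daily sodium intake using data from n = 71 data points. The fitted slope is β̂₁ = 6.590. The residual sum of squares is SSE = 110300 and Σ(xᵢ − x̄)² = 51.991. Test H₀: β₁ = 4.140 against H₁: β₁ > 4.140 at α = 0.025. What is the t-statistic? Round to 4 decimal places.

t = 0.4418

MSE = SSE/(n − 2) = 110300/69 = 1598.55.
SE(β̂₁) = √(MSE/Sₓₓ) = √(1598.55/51.991) = 5.54497.
t = (6.590 − 4.140) / 5.54497 = 0.4418.
df = n − 2 = 69.
One-sided p ≈ 0.3300, which is ≥ 0.025, so fail to reject H₀.
The data do not give significant evidence that the true slope on daily sodium intake exceeds 4.140 mmHg per unit.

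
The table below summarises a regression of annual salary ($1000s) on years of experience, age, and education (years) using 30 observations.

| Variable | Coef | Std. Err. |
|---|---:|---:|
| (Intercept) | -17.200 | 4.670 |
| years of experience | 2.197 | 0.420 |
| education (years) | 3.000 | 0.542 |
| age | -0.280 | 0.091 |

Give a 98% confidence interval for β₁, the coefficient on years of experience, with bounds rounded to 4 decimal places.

(1.1560, 3.2380)

Read off: b = 2.197, SE = 0.420 for years of experience.
df = n − k − 1 = 30 − 3 − 1 = 26.
t* = t_{0.01, 26} = 2.47863.
Margin = t* × SE = 2.47863 × 0.420 = 1.041025.
CI: 2.197 ± 1.041025 → (1.1560, 3.2380).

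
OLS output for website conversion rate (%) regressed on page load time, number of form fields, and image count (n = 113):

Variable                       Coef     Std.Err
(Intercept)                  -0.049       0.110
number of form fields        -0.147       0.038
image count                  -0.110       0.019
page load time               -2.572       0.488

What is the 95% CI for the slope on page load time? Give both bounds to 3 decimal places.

Read off: b = -2.572, SE = 0.488 for page load time.
df = n − k − 1 = 113 − 3 − 1 = 109.
t* = t_{0.025, 109} = 1.981967.
Margin = t* × SE = 1.981967 × 0.488 = 0.96720.
CI: -2.572 ± 0.96720 → (-3.539, -1.605).

(-3.539, -1.605)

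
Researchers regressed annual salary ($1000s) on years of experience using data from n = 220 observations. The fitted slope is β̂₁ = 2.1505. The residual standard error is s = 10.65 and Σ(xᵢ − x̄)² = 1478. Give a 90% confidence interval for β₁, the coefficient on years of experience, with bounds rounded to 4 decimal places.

(1.6929, 2.6081)

SE(β̂₁) = s/√Sₓₓ = 10.65/√1478 = 0.277021.
df = n − 2 = 218.
t* = t_{0.05, 218} = 1.651873.
Margin = t* × SE = 1.651873 × 0.277021 = 0.457603.
CI: 2.1505 ± 0.457603 → (1.6929, 2.6081).
With 90% confidence, each one-unit increase in years of experience is associated with a change of between 1.6929 and 2.6081 $1000s in annual salary.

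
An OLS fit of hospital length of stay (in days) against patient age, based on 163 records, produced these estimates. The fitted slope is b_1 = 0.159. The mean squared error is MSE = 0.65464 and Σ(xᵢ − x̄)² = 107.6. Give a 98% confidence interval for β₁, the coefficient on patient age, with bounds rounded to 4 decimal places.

(-0.0243, 0.3423)

SE(b_1) = √(MSE/Sₓₓ) = √(0.65464/107.6) = 0.0780001.
df = n − 2 = 161.
t* = t_{0.01, 161} = 2.349732.
Margin = t* × SE = 2.349732 × 0.0780001 = 0.183279.
CI: 0.159 ± 0.183279 → (-0.0243, 0.3423).
With 98% confidence, each one-unit increase in patient age is associated with a change of between -0.0243 and 0.3423 days in hospital length of stay.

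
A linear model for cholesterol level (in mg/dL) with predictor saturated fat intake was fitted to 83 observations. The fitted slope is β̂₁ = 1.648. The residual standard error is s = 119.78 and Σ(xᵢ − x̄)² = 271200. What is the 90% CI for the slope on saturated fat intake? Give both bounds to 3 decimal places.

SE(β̂₁) = s/√Sₓₓ = 119.78/√271200 = 0.230006.
df = n − 2 = 81.
t* = t_{0.05, 81} = 1.663884.
Margin = t* × SE = 1.663884 × 0.230006 = 0.38270.
CI: 1.648 ± 0.38270 → (1.265, 2.031).
With 90% confidence, each one-unit increase in saturated fat intake is associated with a change of between 1.265 and 2.031 mg/dL in cholesterol level.

(1.265, 2.031)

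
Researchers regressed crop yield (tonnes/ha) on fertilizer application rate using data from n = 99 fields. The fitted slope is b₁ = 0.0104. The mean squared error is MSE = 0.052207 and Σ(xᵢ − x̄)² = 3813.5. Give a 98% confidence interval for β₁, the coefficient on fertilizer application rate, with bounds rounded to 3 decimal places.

SE(b₁) = √(MSE/Sₓₓ) = √(0.052207/3813.5) = 0.00370001.
df = n − 2 = 97.
t* = t_{0.01, 97} = 2.365407.
Margin = t* × SE = 2.365407 × 0.00370001 = 0.00875.
CI: 0.0104 ± 0.00875 → (0.002, 0.019).
With 98% confidence, each one-unit increase in fertilizer application rate is associated with a change of between 0.002 and 0.019 tonnes/ha in crop yield.

(0.002, 0.019)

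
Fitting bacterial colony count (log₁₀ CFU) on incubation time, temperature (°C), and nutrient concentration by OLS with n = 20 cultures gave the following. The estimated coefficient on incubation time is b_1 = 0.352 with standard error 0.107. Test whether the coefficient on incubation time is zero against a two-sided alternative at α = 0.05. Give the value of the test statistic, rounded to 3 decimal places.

H₀: β₁ = 0 vs H₁: β₁ ≠ 0.
t = (b_1 − β₁⁰)/SE = 0.352 / 0.107 = 3.290.
df = n − k − 1 = 20 − 3 − 1 = 16.
Two-sided p ≈ 0.0046, which is < 0.05, so reject H₀.
There is evidence that incubation time is associated with bacterial colony count, holding the other predictors fixed.

t = 3.290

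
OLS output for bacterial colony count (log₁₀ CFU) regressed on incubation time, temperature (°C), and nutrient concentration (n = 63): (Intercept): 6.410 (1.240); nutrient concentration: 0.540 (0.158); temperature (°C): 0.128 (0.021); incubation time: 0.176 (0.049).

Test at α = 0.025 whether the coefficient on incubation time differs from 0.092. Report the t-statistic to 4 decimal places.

t = 1.7143

Read off: b = 0.176, SE = 0.049 for incubation time.
H₀: β₁ = 0.092 vs H₁: β₁ ≠ 0.092.
t = (0.176 − 0.092) / 0.049 = 1.7143.
df = n − k − 1 = 63 − 3 − 1 = 59.
Two-sided p ≈ 0.0917, which is ≥ 0.025, so fail to reject H₀.
The data are consistent with a true slope of 0.092 log₁₀ CFU per unit of incubation time, holding the other predictors fixed.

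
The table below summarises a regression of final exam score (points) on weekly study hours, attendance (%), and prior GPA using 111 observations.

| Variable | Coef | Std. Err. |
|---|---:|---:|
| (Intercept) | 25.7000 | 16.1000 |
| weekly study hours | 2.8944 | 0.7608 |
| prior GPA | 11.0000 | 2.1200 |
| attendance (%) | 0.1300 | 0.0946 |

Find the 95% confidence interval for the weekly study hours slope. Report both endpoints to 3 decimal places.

(1.386, 4.403)

Read off: b = 2.8944, SE = 0.7608 for weekly study hours.
df = n − k − 1 = 111 − 3 − 1 = 107.
t* = t_{0.025, 107} = 1.982383.
Margin = t* × SE = 1.982383 × 0.7608 = 1.50820.
CI: 2.8944 ± 1.50820 → (1.386, 4.403).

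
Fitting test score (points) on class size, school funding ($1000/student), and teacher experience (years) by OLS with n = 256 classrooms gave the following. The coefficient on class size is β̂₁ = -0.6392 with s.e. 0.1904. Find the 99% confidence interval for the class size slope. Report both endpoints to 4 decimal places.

df = n − k − 1 = 256 − 3 − 1 = 252.
t* = t_{0.005, 252} = 2.595479.
Margin = t* × SE = 2.595479 × 0.1904 = 0.494179.
CI: -0.6392 ± 0.494179 → (-1.1334, -0.1450).
With 99% confidence, each one-unit increase in class size is associated with a change of between -1.1334 and -0.1450 points in test score, holding the other predictors fixed.

(-1.1334, -0.1450)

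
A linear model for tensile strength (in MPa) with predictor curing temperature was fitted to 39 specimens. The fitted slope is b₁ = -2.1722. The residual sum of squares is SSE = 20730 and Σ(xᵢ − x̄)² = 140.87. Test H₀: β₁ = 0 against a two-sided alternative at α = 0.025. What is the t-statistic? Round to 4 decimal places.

t = -1.0892

MSE = SSE/(n − 2) = 20730/37 = 560.27.
SE(b₁) = √(MSE/Sₓₓ) = √(560.27/140.87) = 1.9943.
t = -2.1722 / 1.9943 = -1.0892.
df = n − 2 = 37.
Two-sided p ≈ 0.2831, which is ≥ 0.025, so fail to reject H₀.
The data do not give significant evidence of an association between curing temperature and tensile strength.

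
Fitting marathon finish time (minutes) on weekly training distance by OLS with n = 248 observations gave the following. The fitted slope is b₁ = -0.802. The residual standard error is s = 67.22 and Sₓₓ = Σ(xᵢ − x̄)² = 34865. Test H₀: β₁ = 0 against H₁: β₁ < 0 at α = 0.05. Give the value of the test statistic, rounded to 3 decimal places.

SE(b₁) = s/√Sₓₓ = 67.22/√34865 = 0.360001.
t = -0.802 / 0.360001 = -2.228.
df = n − 2 = 246.
One-sided p ≈ 0.0134, which is < 0.05, so reject H₀.
There is evidence that the true slope on weekly training distance is negative.

t = -2.228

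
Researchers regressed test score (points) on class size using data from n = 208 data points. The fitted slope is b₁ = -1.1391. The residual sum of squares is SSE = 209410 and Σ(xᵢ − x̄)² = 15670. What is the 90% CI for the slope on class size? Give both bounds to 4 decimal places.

(-1.5599, -0.7183)

MSE = SSE/(n − 2) = 209410/206 = 1016.55.
SE(b₁) = √(MSE/Sₓₓ) = √(1016.55/15670) = 0.254701.
df = n − 2 = 206.
t* = t_{0.05, 206} = 1.652284.
Margin = t* × SE = 1.652284 × 0.254701 = 0.420838.
CI: -1.1391 ± 0.420838 → (-1.5599, -0.7183).
With 90% confidence, each one-unit increase in class size is associated with a change of between -1.5599 and -0.7183 points in test score.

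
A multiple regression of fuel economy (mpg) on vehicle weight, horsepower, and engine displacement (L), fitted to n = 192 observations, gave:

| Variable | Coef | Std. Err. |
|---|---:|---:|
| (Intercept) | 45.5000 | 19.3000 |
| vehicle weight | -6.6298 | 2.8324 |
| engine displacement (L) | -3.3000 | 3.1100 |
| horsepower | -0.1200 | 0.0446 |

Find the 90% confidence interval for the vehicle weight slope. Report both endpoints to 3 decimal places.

(-11.312, -1.948)

Read off: b = -6.6298, SE = 2.8324 for vehicle weight.
df = n − k − 1 = 192 − 3 − 1 = 188.
t* = t_{0.05, 188} = 1.652999.
Margin = t* × SE = 1.652999 × 2.8324 = 4.68195.
CI: -6.6298 ± 4.68195 → (-11.312, -1.948).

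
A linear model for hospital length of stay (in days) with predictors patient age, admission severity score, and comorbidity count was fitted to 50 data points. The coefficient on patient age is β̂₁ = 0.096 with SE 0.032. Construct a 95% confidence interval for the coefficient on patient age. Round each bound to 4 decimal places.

df = n − k − 1 = 50 − 3 − 1 = 46.
t* = t_{0.025, 46} = 2.012896.
Margin = t* × SE = 2.012896 × 0.032 = 0.064413.
CI: 0.096 ± 0.064413 → (0.0316, 0.1604).
With 95% confidence, each one-unit increase in patient age is associated with a change of between 0.0316 and 0.1604 days in hospital length of stay, holding the other predictors fixed.

(0.0316, 0.1604)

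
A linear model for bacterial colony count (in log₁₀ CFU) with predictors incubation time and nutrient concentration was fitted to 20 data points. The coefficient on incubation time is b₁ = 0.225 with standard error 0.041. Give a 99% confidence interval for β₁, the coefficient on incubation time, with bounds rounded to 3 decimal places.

(0.106, 0.344)

df = n − k − 1 = 20 − 2 − 1 = 17.
t* = t_{0.005, 17} = 2.898231.
Margin = t* × SE = 2.898231 × 0.041 = 0.11883.
CI: 0.225 ± 0.11883 → (0.106, 0.344).
With 99% confidence, each one-unit increase in incubation time is associated with a change of between 0.106 and 0.344 log₁₀ CFU in bacterial colony count, holding the other predictors fixed.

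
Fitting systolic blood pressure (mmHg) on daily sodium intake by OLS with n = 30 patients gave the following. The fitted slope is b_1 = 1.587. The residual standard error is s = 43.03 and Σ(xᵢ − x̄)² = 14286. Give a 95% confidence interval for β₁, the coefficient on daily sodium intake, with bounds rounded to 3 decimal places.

SE(b_1) = s/√Sₓₓ = 43.03/√14286 = 0.360011.
df = n − 2 = 28.
t* = t_{0.025, 28} = 2.048407.
Margin = t* × SE = 2.048407 × 0.360011 = 0.73745.
CI: 1.587 ± 0.73745 → (0.850, 2.324).
With 95% confidence, each one-unit increase in daily sodium intake is associated with a change of between 0.850 and 2.324 mmHg in systolic blood pressure.

(0.850, 2.324)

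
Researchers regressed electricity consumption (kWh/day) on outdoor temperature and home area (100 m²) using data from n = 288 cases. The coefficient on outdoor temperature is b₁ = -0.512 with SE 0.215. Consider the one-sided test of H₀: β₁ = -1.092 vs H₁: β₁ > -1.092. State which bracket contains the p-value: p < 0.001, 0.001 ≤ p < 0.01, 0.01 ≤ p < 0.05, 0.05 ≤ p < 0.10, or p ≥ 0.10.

0.001 ≤ p < 0.01

t = (-0.512 − (-1.092)) / 0.215 = 2.698.
df = n − k − 1 = 288 − 2 − 1 = 285.
One-sided p = P(T_{285} > t) ≈ 0.0037.
So 0.001 ≤ p < 0.01.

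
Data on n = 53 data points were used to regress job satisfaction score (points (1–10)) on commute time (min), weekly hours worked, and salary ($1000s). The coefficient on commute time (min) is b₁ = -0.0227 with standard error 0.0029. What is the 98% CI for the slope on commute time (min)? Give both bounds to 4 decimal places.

(-0.0297, -0.0157)

df = n − k − 1 = 53 − 3 − 1 = 49.
t* = t_{0.01, 49} = 2.404892.
Margin = t* × SE = 2.404892 × 0.0029 = 0.006974.
CI: -0.0227 ± 0.006974 → (-0.0297, -0.0157).
With 98% confidence, each one-unit increase in commute time (min) is associated with a change of between -0.0297 and -0.0157 points (1–10) in job satisfaction score, holding the other predictors fixed.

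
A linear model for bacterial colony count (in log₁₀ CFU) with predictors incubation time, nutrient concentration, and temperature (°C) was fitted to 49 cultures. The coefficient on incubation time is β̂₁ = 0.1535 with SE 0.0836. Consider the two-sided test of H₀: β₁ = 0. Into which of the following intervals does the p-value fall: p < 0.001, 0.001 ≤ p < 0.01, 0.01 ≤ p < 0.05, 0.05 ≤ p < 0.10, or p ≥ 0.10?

t = 0.1535 / 0.0836 = 1.836.
df = n − k − 1 = 49 − 3 − 1 = 45.
Two-sided p = 2·P(T_{45} > |t|) ≈ 0.0730.
So 0.05 ≤ p < 0.10.

0.05 ≤ p < 0.10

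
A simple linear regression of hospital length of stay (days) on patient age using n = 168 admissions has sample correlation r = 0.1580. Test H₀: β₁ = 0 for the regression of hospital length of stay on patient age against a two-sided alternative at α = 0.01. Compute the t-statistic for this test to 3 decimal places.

t = r·√(n − 2)/√(1 − r²) = 0.1580·√166/√0.975036 = 2.062.
df = n − 2 = 166.
Two-sided p ≈ 0.0408, which is ≥ 0.01, so fail to reject H₀.
The data do not give significant evidence of a linear association between patient age and hospital length of stay.

t = 2.062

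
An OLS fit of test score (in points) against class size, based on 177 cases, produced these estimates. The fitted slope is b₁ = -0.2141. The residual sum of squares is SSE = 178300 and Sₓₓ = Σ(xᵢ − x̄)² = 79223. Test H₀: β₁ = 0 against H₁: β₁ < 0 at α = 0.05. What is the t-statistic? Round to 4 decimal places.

MSE = SSE/(n − 2) = 178300/175 = 1018.86.
SE(b₁) = √(MSE/Sₓₓ) = √(1018.86/79223) = 0.113405.
t = -0.2141 / 0.113405 = -1.8879.
df = n − 2 = 175.
One-sided p ≈ 0.0303, which is < 0.05, so reject H₀.
There is evidence that the true slope on class size is negative.

t = -1.8879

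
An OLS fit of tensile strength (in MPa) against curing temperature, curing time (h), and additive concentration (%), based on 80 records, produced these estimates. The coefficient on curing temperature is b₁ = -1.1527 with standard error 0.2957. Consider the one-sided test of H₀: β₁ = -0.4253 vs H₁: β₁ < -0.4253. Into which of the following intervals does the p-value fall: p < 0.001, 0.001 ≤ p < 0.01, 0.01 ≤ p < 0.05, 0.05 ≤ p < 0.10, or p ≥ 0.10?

t = (-1.1527 − (-0.4253)) / 0.2957 = -2.460.
df = n − k − 1 = 80 − 3 − 1 = 76.
One-sided p = P(T_{76} < t) ≈ 0.0081.
So 0.001 ≤ p < 0.01.

0.001 ≤ p < 0.01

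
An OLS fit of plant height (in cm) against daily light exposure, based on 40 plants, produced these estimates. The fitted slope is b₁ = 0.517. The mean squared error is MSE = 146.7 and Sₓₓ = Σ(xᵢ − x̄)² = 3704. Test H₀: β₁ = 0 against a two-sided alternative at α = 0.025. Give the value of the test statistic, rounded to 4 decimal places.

t = 2.5978

SE(b₁) = √(MSE/Sₓₓ) = √(146.7/3704) = 0.199012.
t = 0.517 / 0.199012 = 2.5978.
df = n − 2 = 38.
Two-sided p ≈ 0.0133, which is < 0.025, so reject H₀.
There is evidence that daily light exposure is associated with plant height.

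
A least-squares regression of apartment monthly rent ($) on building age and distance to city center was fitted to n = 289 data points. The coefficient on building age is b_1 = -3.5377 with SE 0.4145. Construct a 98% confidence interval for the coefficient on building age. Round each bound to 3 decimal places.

(-4.507, -2.568)

df = n − k − 1 = 289 − 2 − 1 = 286.
t* = t_{0.01, 286} = 2.339457.
Margin = t* × SE = 2.339457 × 0.4145 = 0.96970.
CI: -3.5377 ± 0.96970 → (-4.507, -2.568).
With 98% confidence, each one-unit increase in building age is associated with a change of between -4.507 and -2.568 $ in apartment monthly rent, holding the other predictors fixed.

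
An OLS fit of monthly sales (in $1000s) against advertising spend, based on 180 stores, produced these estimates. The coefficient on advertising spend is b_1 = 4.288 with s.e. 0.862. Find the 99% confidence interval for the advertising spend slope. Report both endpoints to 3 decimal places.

df = n − 2 = 180 − 2 = 178.
t* = t_{0.005, 178} = 2.603731.
Margin = t* × SE = 2.603731 × 0.862 = 2.24442.
CI: 4.288 ± 2.24442 → (2.044, 6.532).
With 99% confidence, each one-unit increase in advertising spend is associated with a change of between 2.044 and 6.532 $1000s in monthly sales.

(2.044, 6.532)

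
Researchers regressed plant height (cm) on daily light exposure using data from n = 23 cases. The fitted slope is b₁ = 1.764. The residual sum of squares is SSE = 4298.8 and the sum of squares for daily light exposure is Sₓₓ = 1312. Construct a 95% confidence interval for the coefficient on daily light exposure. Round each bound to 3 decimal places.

MSE = SSE/(n − 2) = 4298.8/21 = 204.705.
SE(b₁) = √(MSE/Sₓₓ) = √(204.705/1312) = 0.395.
df = n − 2 = 21.
t* = t_{0.025, 21} = 2.079614.
Margin = t* × SE = 2.079614 × 0.395 = 0.82145.
CI: 1.764 ± 0.82145 → (0.943, 2.585).
With 95% confidence, each one-unit increase in daily light exposure is associated with a change of between 0.943 and 2.585 cm in plant height.

(0.943, 2.585)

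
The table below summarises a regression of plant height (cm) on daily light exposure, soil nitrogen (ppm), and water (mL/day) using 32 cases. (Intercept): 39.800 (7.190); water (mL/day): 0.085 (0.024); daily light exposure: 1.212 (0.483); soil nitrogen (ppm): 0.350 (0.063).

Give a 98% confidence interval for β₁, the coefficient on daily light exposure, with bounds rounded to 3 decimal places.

(0.020, 2.404)

Read off: b = 1.212, SE = 0.483 for daily light exposure.
df = n − k − 1 = 32 − 3 − 1 = 28.
t* = t_{0.01, 28} = 2.46714.
Margin = t* × SE = 2.46714 × 0.483 = 1.19163.
CI: 1.212 ± 1.19163 → (0.020, 2.404).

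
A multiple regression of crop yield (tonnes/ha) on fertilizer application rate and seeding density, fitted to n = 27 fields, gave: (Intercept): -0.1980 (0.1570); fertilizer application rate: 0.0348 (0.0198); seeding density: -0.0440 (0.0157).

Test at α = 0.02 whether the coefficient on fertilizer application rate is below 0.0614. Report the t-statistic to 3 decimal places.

t = -1.343

Read off: b = 0.0348, SE = 0.0198 for fertilizer application rate.
H₀: β₁ = 0.0614 vs H₁: β₁ < 0.0614.
t = (0.0348 − 0.0614) / 0.0198 = -1.343.
df = n − k − 1 = 27 − 2 − 1 = 24.
One-sided p ≈ 0.0958, which is ≥ 0.02, so fail to reject H₀.
The data do not give significant evidence that the true slope on fertilizer application rate is below 0.0614 tonnes/ha per unit, holding the other predictors fixed.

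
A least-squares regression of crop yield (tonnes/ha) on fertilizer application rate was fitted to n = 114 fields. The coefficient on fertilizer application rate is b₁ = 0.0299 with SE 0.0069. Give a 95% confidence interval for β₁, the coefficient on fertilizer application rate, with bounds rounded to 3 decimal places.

(0.016, 0.044)

df = n − 2 = 114 − 2 = 112.
t* = t_{0.025, 112} = 1.981372.
Margin = t* × SE = 1.981372 × 0.0069 = 0.01367.
CI: 0.0299 ± 0.01367 → (0.016, 0.044).
With 95% confidence, each one-unit increase in fertilizer application rate is associated with a change of between 0.016 and 0.044 tonnes/ha in crop yield.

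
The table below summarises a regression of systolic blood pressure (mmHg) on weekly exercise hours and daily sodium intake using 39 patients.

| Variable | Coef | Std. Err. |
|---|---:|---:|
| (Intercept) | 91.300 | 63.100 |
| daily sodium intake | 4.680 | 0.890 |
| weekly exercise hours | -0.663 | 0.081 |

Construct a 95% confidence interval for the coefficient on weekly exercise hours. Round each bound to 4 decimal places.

Read off: b = -0.663, SE = 0.081 for weekly exercise hours.
df = n − k − 1 = 39 − 2 − 1 = 36.
t* = t_{0.025, 36} = 2.028094.
Margin = t* × SE = 2.028094 × 0.081 = 0.164276.
CI: -0.663 ± 0.164276 → (-0.8273, -0.4987).

(-0.8273, -0.4987)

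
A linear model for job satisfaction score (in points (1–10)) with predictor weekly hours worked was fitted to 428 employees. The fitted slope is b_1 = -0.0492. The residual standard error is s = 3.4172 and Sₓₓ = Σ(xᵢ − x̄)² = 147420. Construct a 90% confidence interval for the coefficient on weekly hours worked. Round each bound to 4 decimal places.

(-0.0639, -0.0345)

SE(b_1) = s/√Sₓₓ = 3.4172/√147420 = 0.00890004.
df = n − 2 = 426.
t* = t_{0.05, 426} = 1.648438.
Margin = t* × SE = 1.648438 × 0.00890004 = 0.014671.
CI: -0.0492 ± 0.014671 → (-0.0639, -0.0345).
With 90% confidence, each one-unit increase in weekly hours worked is associated with a change of between -0.0639 and -0.0345 points (1–10) in job satisfaction score.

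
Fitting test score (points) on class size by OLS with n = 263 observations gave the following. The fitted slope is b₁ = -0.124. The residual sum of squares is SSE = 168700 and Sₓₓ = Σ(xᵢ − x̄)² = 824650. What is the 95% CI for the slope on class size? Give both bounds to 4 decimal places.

(-0.1791, -0.0689)

MSE = SSE/(n − 2) = 168700/261 = 646.36.
SE(b₁) = √(MSE/Sₓₓ) = √(646.36/824650) = 0.0279964.
df = n − 2 = 261.
t* = t_{0.025, 261} = 1.969095.
Margin = t* × SE = 1.969095 × 0.0279964 = 0.055128.
CI: -0.124 ± 0.055128 → (-0.1791, -0.0689).
With 95% confidence, each one-unit increase in class size is associated with a change of between -0.1791 and -0.0689 points in test score.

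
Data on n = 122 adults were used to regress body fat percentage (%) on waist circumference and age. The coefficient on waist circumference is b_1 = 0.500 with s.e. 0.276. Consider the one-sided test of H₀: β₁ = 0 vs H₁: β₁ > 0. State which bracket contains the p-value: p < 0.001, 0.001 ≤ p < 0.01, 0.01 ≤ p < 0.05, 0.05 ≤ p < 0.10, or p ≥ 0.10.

t = 0.500 / 0.276 = 1.812.
df = n − k − 1 = 122 − 2 − 1 = 119.
One-sided p = P(T_{119} > t) ≈ 0.0363.
So 0.01 ≤ p < 0.05.

0.01 ≤ p < 0.05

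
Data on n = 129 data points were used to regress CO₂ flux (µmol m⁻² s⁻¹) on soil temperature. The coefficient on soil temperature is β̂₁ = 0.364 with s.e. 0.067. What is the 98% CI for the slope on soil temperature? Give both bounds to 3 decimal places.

(0.206, 0.522)

df = n − 2 = 129 − 2 = 127.
t* = t_{0.01, 127} = 2.356069.
Margin = t* × SE = 2.356069 × 0.067 = 0.15786.
CI: 0.364 ± 0.15786 → (0.206, 0.522).
With 98% confidence, each one-unit increase in soil temperature is associated with a change of between 0.206 and 0.522 µmol m⁻² s⁻¹ in CO₂ flux.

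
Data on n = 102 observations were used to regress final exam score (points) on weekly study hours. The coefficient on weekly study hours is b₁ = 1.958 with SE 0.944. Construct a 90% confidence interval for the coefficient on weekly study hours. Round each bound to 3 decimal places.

df = n − 2 = 102 − 2 = 100.
t* = t_{0.05, 100} = 1.660234.
Margin = t* × SE = 1.660234 × 0.944 = 1.56726.
CI: 1.958 ± 1.56726 → (0.391, 3.525).
With 90% confidence, each one-unit increase in weekly study hours is associated with a change of between 0.391 and 3.525 points in final exam score.

(0.391, 3.525)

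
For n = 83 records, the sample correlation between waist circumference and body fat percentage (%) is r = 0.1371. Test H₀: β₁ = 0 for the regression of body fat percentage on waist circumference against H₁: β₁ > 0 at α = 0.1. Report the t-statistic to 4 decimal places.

t = r·√(n − 2)/√(1 − r²) = 0.1371·√81/√0.981204 = 1.2457.
df = n − 2 = 81.
One-sided p ≈ 0.1082, which is ≥ 0.1, so fail to reject H₀.
The data do not give significant evidence of a linear association between waist circumference and body fat percentage.

t = 1.2457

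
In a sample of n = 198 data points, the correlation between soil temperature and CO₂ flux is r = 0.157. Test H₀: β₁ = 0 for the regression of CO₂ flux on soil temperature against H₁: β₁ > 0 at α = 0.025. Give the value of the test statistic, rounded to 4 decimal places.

t = 2.2256

t = r·√(n − 2)/√(1 − r²) = 0.157·√196/√0.975351 = 2.2256.
df = n − 2 = 196.
One-sided p ≈ 0.0136, which is < 0.025, so reject H₀.
There is evidence of a linear association between soil temperature and CO₂ flux.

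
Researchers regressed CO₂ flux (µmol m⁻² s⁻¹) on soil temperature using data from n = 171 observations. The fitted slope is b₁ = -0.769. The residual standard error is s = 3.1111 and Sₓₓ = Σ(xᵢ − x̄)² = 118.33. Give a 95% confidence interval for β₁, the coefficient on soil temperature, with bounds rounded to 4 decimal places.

(-1.3336, -0.2044)

SE(b₁) = s/√Sₓₓ = 3.1111/√118.33 = 0.286.
df = n − 2 = 169.
t* = t_{0.025, 169} = 1.9741.
Margin = t* × SE = 1.9741 × 0.286 = 0.564593.
CI: -0.769 ± 0.564593 → (-1.3336, -0.2044).
With 95% confidence, each one-unit increase in soil temperature is associated with a change of between -1.3336 and -0.2044 µmol m⁻² s⁻¹ in CO₂ flux.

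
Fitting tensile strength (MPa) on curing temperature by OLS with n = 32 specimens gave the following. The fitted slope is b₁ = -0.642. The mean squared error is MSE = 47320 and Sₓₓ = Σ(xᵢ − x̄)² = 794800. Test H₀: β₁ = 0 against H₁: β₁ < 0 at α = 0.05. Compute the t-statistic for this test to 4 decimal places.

t = -2.6311

SE(b₁) = √(MSE/Sₓₓ) = √(47320/794800) = 0.244002.
t = -0.642 / 0.244002 = -2.6311.
df = n − 2 = 30.
One-sided p ≈ 0.0067, which is < 0.05, so reject H₀.
There is evidence that the true slope on curing temperature is negative.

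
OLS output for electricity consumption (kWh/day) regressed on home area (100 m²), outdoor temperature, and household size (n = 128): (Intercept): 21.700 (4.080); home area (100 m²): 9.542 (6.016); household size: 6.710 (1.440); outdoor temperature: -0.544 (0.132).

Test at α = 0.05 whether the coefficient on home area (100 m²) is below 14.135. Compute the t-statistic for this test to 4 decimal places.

t = -0.7635

Read off: b = 9.542, SE = 6.016 for home area (100 m²).
H₀: β₁ = 14.135 vs H₁: β₁ < 14.135.
t = (9.542 − 14.135) / 6.016 = -0.7635.
df = n − k − 1 = 128 − 3 − 1 = 124.
One-sided p ≈ 0.2233, which is ≥ 0.05, so fail to reject H₀.
The data do not give significant evidence that the true slope on home area (100 m²) is below 14.135 kWh/day per unit, holding the other predictors fixed.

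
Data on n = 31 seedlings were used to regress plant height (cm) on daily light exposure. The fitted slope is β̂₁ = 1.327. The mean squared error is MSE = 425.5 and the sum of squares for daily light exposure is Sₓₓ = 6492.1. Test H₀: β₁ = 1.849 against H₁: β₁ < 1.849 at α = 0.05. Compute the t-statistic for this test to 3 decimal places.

t = -2.039

SE(β̂₁) = √(MSE/Sₓₓ) = √(425.5/6492.1) = 0.25601.
t = (1.327 − 1.849) / 0.25601 = -2.039.
df = n − 2 = 29.
One-sided p ≈ 0.0253, which is < 0.05, so reject H₀.
There is evidence that the true slope on daily light exposure is below 1.849 cm per unit.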